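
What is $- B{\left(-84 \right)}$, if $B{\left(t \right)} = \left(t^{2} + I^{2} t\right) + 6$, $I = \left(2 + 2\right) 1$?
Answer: $-5718$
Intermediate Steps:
$I = 4$ ($I = 4 \cdot 1 = 4$)
$B{\left(t \right)} = 6 + t^{2} + 16 t$ ($B{\left(t \right)} = \left(t^{2} + 4^{2} t\right) + 6 = \left(t^{2} + 16 t\right) + 6 = 6 + t^{2} + 16 t$)
$- B{\left(-84 \right)} = - (6 + \left(-84\right)^{2} + 16 \left(-84\right)) = - (6 + 7056 - 1344) = \left(-1\right) 5718 = -5718$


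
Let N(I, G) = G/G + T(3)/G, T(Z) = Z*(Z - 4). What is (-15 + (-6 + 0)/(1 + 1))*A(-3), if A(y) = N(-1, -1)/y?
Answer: 24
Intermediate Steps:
T(Z) = Z*(-4 + Z)
N(I, G) = 1 - 3/G (N(I, G) = G/G + (3*(-4 + 3))/G = 1 + (3*(-1))/G = 1 - 3/G)
A(y) = 4/y (A(y) = ((-3 - 1)/(-1))/y = (-1*(-4))/y = 4/y)
(-15 + (-6 + 0)/(1 + 1))*A(-3) = (-15 + (-6 + 0)/(1 + 1))*(4/(-3)) = (-15 - 6/2)*(4*(-1/3)) = (-15 - 6*1/2)*(-4/3) = (-15 - 3)*(-4/3) = -18*(-4/3) = 24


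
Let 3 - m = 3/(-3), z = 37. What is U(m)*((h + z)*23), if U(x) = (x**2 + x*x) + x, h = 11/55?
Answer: 154008/5 ≈ 30802.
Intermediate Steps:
m = 4 (m = 3 - 3/(-3) = 3 - 3*(-1)/3 = 3 - 1*(-1) = 3 + 1 = 4)
h = 1/5 (h = 11*(1/55) = 1/5 ≈ 0.20000)
U(x) = x + 2*x**2 (U(x) = (x**2 + x**2) + x = 2*x**2 + x = x + 2*x**2)
U(m)*((h + z)*23) = (4*(1 + 2*4))*((1/5 + 37)*23) = (4*(1 + 8))*((186/5)*23) = (4*9)*(4278/5) = 36*(4278/5) = 154008/5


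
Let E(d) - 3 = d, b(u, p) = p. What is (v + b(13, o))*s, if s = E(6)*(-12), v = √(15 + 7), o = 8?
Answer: -864 - 108*√22 ≈ -1370.6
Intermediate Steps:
E(d) = 3 + d
v = √22 ≈ 4.6904
s = -108 (s = (3 + 6)*(-12) = 9*(-12) = -108)
(v + b(13, o))*s = (√22 + 8)*(-108) = (8 + √22)*(-108) = -864 - 108*√22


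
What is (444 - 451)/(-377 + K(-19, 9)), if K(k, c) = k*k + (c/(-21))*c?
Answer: 49/139 ≈ 0.35252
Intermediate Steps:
K(k, c) = k² - c²/21 (K(k, c) = k² + (c*(-1/21))*c = k² + (-c/21)*c = k² - c²/21)
(444 - 451)/(-377 + K(-19, 9)) = (444 - 451)/(-377 + ((-19)² - 1/21*9²)) = -7/(-377 + (361 - 1/21*81)) = -7/(-377 + (361 - 27/7)) = -7/(-377 + 2500/7) = -7/(-139/7) = -7*(-7/139) = 49/139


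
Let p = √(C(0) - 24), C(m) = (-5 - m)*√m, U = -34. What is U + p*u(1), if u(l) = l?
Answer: -34 + 2*I*√6 ≈ -34.0 + 4.899*I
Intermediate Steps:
C(m) = √m*(-5 - m)
p = 2*I*√6 (p = √(√0*(-5 - 1*0) - 24) = √(0*(-5 + 0) - 24) = √(0*(-5) - 24) = √(0 - 24) = √(-24) = 2*I*√6 ≈ 4.899*I)
U + p*u(1) = -34 + (2*I*√6)*1 = -34 + 2*I*√6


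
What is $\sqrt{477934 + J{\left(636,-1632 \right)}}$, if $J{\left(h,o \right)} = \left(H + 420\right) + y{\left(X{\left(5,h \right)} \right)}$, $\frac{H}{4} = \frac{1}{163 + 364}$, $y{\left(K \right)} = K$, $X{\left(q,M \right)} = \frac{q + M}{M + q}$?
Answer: $\frac{\sqrt{132853057903}}{527} \approx 691.63$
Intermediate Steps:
$X{\left(q,M \right)} = 1$ ($X{\left(q,M \right)} = \frac{M + q}{M + q} = 1$)
$H = \frac{4}{527}$ ($H = \frac{4}{163 + 364} = \frac{4}{527} \approx 0.0075901$)
$J{\left(h,o \right)} = \frac{221871}{527}$ ($J{\left(h,o \right)} = \left(\frac{4}{527} + 420\right) + 1 = \frac{221344}{527} + 1 = \frac{221871}{527}$)
$\sqrt{477934 + J{\left(636,-1632 \right)}} = \sqrt{477934 + \frac{221871}{527}} = \sqrt{\frac{252093089}{527}} = \frac{\sqrt{132853057903}}{527}$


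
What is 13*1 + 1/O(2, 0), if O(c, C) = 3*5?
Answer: 196/15 ≈ 13.067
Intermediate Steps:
O(c, C) = 15
13*1 + 1/O(2, 0) = 13*1 + 1/15 = 13 + 1/15 = 196/15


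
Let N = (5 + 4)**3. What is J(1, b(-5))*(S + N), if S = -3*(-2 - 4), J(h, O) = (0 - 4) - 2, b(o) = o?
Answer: -4482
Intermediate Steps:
N = 729 (N = 9**3 = 729)
J(h, O) = -6 (J(h, O) = -4 - 2 = -6)
S = 18 (S = -3*(-6) = 18)
J(1, b(-5))*(S + N) = -6*(18 + 729) = -6*747 = -4482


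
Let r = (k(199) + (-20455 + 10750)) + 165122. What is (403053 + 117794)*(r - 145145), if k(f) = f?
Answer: 5453788937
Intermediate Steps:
r = 155616 (r = (199 + (-20455 + 10750)) + 165122 = (199 - 9705) + 165122 = -9506 + 165122 = 155616)
(403053 + 117794)*(r - 145145) = (403053 + 117794)*(155616 - 145145) = 520847*10471 = 5453788937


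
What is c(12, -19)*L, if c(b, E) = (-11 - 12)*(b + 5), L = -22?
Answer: 8602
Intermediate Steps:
c(b, E) = -115 - 23*b (c(b, E) = -23*(5 + b) = -115 - 23*b)
c(12, -19)*L = (-115 - 23*12)*(-22) = (-115 - 276)*(-22) = -391*(-22) = 8602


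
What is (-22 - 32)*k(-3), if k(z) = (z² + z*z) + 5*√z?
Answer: -972 - 270*I*√3 ≈ -972.0 - 467.65*I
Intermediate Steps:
k(z) = 2*z² + 5*√z (k(z) = (z² + z²) + 5*√z = 2*z² + 5*√z)
(-22 - 32)*k(-3) = (-22 - 32)*(2*(-3)² + 5*√(-3)) = -54*(2*9 + 5*(I*√3)) = -54*(18 + 5*I*√3) = -972 - 270*I*√3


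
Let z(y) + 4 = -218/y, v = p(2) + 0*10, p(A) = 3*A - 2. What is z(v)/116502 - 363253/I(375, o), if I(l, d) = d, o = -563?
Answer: 28213112047/43727084 ≈ 645.21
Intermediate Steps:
p(A) = -2 + 3*A
v = 4 (v = (-2 + 3*2) + 0*10 = (-2 + 6) + 0 = 4 + 0 = 4)
z(y) = -4 - 218/y
z(v)/116502 - 363253/I(375, o) = (-4 - 218/4)/116502 - 363253/(-563) = (-4 - 218*1/4)*(1/116502) - 363253*(-1/563) = (-4 - 109/2)*(1/116502) + 363253/563 = -117/2*1/116502 + 363253/563 = -39/77668 + 363253/563 = 28213112047/43727084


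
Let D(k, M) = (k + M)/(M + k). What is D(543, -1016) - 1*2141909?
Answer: -2141908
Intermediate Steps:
D(k, M) = 1 (D(k, M) = (M + k)/(M + k) = 1)
D(543, -1016) - 1*2141909 = 1 - 1*2141909 = 1 - 2141909 = -2141908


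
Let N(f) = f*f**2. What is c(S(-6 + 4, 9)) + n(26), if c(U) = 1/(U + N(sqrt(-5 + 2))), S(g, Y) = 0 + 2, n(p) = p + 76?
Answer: 3164/31 + 3*I*sqrt(3)/31 ≈ 102.06 + 0.16762*I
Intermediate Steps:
N(f) = f**3
n(p) = 76 + p
S(g, Y) = 2
c(U) = 1/(U - 3*I*sqrt(3)) (c(U) = 1/(U + (sqrt(-5 + 2))**3) = 1/(U + (sqrt(-3))**3) = 1/(U + (I*sqrt(3))**3) = 1/(U - 3*I*sqrt(3)))
c(S(-6 + 4, 9)) + n(26) = 1/(2 - 3*I*sqrt(3)) + (76 + 26) = 1/(2 - 3*I*sqrt(3)) + 102 = 102 + 1/(2 - 3*I*sqrt(3))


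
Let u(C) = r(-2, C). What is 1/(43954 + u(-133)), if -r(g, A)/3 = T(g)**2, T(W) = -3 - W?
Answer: 1/43951 ≈ 2.2753e-5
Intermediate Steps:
r(g, A) = -3*(-3 - g)**2
u(C) = -3 (u(C) = -3*(3 - 2)**2 = -3*1**2 = -3*1 = -3)
1/(43954 + u(-133)) = 1/(43954 - 3) = 1/43951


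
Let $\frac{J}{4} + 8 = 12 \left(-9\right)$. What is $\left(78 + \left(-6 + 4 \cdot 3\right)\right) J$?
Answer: $-38976$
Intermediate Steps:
$J = -464$ ($J = -32 + 4 \cdot 12 \left(-9\right) = -32 + 4 \left(-108\right) = -32 - 432 = -464$)
$\left(78 + \left(-6 + 4 \cdot 3\right)\right) J = \left(78 + \left(-6 + 4 \cdot 3\right)\right) \left(-464\right) = \left(78 + \left(-6 + 12\right)\right) \left(-464\right) = \left(78 + 6\right) \left(-464\right) = 84 \left(-464\right) = -38976$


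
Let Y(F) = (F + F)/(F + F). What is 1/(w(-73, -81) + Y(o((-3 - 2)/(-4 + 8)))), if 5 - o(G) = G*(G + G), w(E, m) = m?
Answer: -1/80 ≈ -0.012500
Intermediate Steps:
o(G) = 5 - 2*G**2 (o(G) = 5 - G*(G + G) = 5 - G*2*G = 5 - 2*G**2)
Y(F) = 1 (Y(F) = (2*F)/((2*F)) = (2*F)*(1/(2*F)) = 1)
1/(w(-73, -81) + Y(o((-3 - 2)/(-4 + 8)))) = 1/(-81 + 1) = 1/(-80) = -1/80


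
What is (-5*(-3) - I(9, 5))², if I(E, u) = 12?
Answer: 9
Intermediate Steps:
(-5*(-3) - I(9, 5))² = (-5*(-3) - 1*12)² = (15 - 12)² = 3² = 9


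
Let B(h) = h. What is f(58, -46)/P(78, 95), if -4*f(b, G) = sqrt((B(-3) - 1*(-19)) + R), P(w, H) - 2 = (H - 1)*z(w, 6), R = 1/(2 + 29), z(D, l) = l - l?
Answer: -sqrt(15407)/248 ≈ -0.50050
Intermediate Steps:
z(D, l) = 0
R = 1/31 ≈ 0.032258
P(w, H) = 2 (P(w, H) = 2 + (H - 1)*0 = 2 + (-1 + H)*0 = 2 + 0 = 2)
f(b, G) = -sqrt(15407)/124 (f(b, G) = -sqrt((-3 - 1*(-19)) + 1/31)/4 = -sqrt((-3 + 19) + 1/31)/4 = -sqrt(16 + 1/31)/4 = -sqrt(15407)/124)
f(58, -46)/P(78, 95) = -sqrt(15407)/124/2 = -sqrt(15407)/124*(1/2) = -sqrt(15407)/248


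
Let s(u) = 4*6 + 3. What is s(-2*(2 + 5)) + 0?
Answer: 27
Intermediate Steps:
s(u) = 27 (s(u) = 24 + 3 = 27)
s(-2*(2 + 5)) + 0 = 27 + 0 = 27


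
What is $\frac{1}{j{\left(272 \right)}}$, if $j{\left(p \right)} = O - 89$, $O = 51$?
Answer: $- \frac{1}{38} \approx -0.026316$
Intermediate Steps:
$j{\left(p \right)} = -38$ ($j{\left(p \right)} = 51 - 89 = -38$)
$\frac{1}{j{\left(272 \right)}} = \frac{1}{-38} = - \frac{1}{38}$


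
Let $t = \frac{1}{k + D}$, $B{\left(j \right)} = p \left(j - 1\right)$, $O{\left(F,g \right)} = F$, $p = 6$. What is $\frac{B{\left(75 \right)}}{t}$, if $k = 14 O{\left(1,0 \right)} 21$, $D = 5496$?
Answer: $2570760$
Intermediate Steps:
$k = 294$ ($k = 14 \cdot 1 \cdot 21 = 14 \cdot 21 = 294$)
$B{\left(j \right)} = -6 + 6 j$ ($B{\left(j \right)} = 6 \left(j - 1\right) = 6 \left(-1 + j\right) = -6 + 6 j$)
$t = \frac{1}{5790}$ ($t = \frac{1}{294 + 5496} = \frac{1}{5790} \approx 0.00017271$)
$\frac{B{\left(75 \right)}}{t} = \left(-6 + 6 \cdot 75\right) \frac{1}{\frac{1}{5790}} = \left(-6 + 450\right) 5790 = 444 \cdot 5790 = 2570760$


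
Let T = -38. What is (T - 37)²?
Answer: 5625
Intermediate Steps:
(T - 37)² = (-38 - 37)² = (-75)² = 5625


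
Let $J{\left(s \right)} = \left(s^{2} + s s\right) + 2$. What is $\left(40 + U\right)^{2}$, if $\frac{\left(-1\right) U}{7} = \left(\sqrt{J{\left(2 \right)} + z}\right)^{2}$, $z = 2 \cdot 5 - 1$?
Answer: $8649$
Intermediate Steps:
$z = 9$ ($z = 10 - 1 = 9$)
$J{\left(s \right)} = 2 + 2 s^{2}$ ($J{\left(s \right)} = \left(s^{2} + s^{2}\right) + 2 = 2 s^{2} + 2 = 2 + 2 s^{2}$)
$U = -133$ ($U = - 7 \left(\sqrt{\left(2 + 2 \cdot 2^{2}\right) + 9}\right)^{2} = - 7 \left(\sqrt{\left(2 + 2 \cdot 4\right) + 9}\right)^{2} = - 7 \left(\sqrt{\left(2 + 8\right) + 9}\right)^{2} = - 7 \left(\sqrt{10 + 9}\right)^{2} = - 7 \left(\sqrt{19}\right)^{2} = \left(-7\right) 19 = -133$)
$\left(40 + U\right)^{2} = \left(40 - 133\right)^{2} = \left(-93\right)^{2} = 8649$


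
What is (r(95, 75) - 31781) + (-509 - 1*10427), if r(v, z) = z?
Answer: -42642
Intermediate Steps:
(r(95, 75) - 31781) + (-509 - 1*10427) = (75 - 31781) + (-509 - 1*10427) = -31706 + (-509 - 10427) = -31706 - 10936 = -42642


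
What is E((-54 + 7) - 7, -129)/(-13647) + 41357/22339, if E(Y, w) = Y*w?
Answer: 136261835/101620111 ≈ 1.3409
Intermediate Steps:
E((-54 + 7) - 7, -129)/(-13647) + 41357/22339 = (((-54 + 7) - 7)*(-129))/(-13647) + 41357/22339 = ((-47 - 7)*(-129))*(-1/13647) + 41357*(1/22339) = -54*(-129)*(-1/13647) + 41357/22339 = 6966*(-1/13647) + 41357/22339 = -2322/4549 + 41357/22339 = 136261835/101620111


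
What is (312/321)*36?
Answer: 3744/107 ≈ 34.991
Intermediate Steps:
(312/321)*36 = (312*(1/321))*36 = (104/107)*36 = 3744/107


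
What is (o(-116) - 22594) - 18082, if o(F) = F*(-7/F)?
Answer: -40683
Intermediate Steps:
o(F) = -7
(o(-116) - 22594) - 18082 = (-7 - 22594) - 18082 = -22601 - 18082 = -40683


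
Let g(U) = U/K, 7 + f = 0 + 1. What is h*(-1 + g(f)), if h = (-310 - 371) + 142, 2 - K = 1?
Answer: 3773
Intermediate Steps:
K = 1 (K = 2 - 1*1 = 2 - 1 = 1)
f = -6 (f = -7 + (0 + 1) = -7 + 1 = -6)
g(U) = U (g(U) = U/1 = U*1 = U)
h = -539 (h = -681 + 142 = -539)
h*(-1 + g(f)) = -539*(-1 - 6) = -539*(-7) = 3773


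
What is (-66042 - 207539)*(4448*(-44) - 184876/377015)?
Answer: 20186596646175036/377015 ≈ 5.3543e+10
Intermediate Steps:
(-66042 - 207539)*(4448*(-44) - 184876/377015) = -273581*(-195712 - 184876*1/377015) = -273581*(-195712 - 184876/377015) = -273581*(-73786544556/377015) = 20186596646175036/377015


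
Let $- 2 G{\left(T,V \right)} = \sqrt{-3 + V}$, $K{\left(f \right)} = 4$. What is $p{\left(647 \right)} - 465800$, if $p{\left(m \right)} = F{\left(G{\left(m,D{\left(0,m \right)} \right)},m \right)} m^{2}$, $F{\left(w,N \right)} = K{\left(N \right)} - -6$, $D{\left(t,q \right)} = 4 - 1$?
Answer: $3720290$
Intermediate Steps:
$D{\left(t,q \right)} = 3$
$G{\left(T,V \right)} = - \frac{\sqrt{-3 + V}}{2}$
$F{\left(w,N \right)} = 10$ ($F{\left(w,N \right)} = 4 - -6 = 4 + 6 = 10$)
$p{\left(m \right)} = 10 m^{2}$
$p{\left(647 \right)} - 465800 = 10 \cdot 647^{2} - 465800 = 10 \cdot 418609 - 465800 = 4186090 - 465800 = 3720290$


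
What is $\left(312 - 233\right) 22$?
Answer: $1738$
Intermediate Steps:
$\left(312 - 233\right) 22 = 79 \cdot 22 = 1738$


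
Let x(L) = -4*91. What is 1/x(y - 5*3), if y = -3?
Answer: -1/364 ≈ -0.0027473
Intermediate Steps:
x(L) = -364
1/x(y - 5*3) = 1/(-364) = -1/364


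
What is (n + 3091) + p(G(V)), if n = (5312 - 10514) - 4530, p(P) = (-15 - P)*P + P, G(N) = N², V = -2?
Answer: -6713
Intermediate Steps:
p(P) = P + P*(-15 - P) (p(P) = P*(-15 - P) + P = P + P*(-15 - P))
n = -9732 (n = -5202 - 4530 = -9732)
(n + 3091) + p(G(V)) = (-9732 + 3091) - 1*(-2)²*(14 + (-2)²) = -6641 - 1*4*(14 + 4) = -6641 - 1*4*18 = -6641 - 72 = -6713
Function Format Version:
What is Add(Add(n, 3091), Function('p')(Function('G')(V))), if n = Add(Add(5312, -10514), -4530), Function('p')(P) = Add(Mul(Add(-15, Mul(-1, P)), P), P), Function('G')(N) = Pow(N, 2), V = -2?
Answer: -6713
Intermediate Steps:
Function('p')(P) = Add(P, Mul(P, Add(-15, Mul(-1, P)))) (Function('p')(P) = Add(Mul(P, Add(-15, Mul(-1, P))), P) = Add(P, Mul(P, Add(-15, Mul(-1, P)))))
n = -9732 (n = Add(-5202, -4530) = -9732)
Add(Add(n, 3091), Function('p')(Function('G')(V))) = Add(Add(-9732, 3091), Mul(-1, Pow(-2, 2), Add(14, Pow(-2, 2)))) = Add(-6641, Mul(-1, 4, Add(14, 4))) = Add(-6641, Mul(-1, 4, 18)) = Add(-6641, -72) = -6713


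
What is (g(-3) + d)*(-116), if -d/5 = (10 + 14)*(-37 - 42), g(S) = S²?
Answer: -1100724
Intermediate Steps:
d = 9480 (d = -5*(10 + 14)*(-37 - 42) = -120*(-79) = -5*(-1896) = 9480)
(g(-3) + d)*(-116) = ((-3)² + 9480)*(-116) = (9 + 9480)*(-116) = 9489*(-116) = -1100724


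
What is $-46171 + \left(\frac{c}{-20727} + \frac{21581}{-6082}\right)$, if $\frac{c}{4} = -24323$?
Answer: $- \frac{5820246359437}{126061614} \approx -46170.0$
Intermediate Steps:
$c = -97292$ ($c = 4 \left(-24323\right) = -97292$)
$-46171 + \left(\frac{c}{-20727} + \frac{21581}{-6082}\right) = -46171 + \left(- \frac{97292}{-20727} + \frac{21581}{-6082}\right) = -46171 + \left(\left(-97292\right) \left(- \frac{1}{20727}\right) + 21581 \left(- \frac{1}{6082}\right)\right) = -46171 + \left(\frac{97292}{20727} - \frac{21581}{6082}\right) = -46171 + \frac{144420557}{126061614} = - \frac{5820246359437}{126061614}$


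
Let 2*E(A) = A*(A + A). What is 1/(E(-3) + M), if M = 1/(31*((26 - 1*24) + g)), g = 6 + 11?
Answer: 589/5302 ≈ 0.11109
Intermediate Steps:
g = 17
E(A) = A² (E(A) = (A*(A + A))/2 = (A*(2*A))/2 = (2*A²)/2 = A²)
M = 1/589 (M = 1/(31*((26 - 1*24) + 17)) = 1/(31*((26 - 24) + 17)) = 1/(31*(2 + 17)) = 1/(31*19) = 1/589 ≈ 0.0016978)
1/(E(-3) + M) = 1/((-3)² + 1/589) = 1/(9 + 1/589) = 1/(5302/589) = 589/5302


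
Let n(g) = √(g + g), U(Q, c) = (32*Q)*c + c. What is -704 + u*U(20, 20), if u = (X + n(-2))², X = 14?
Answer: 2460736 + 717920*I ≈ 2.4607e+6 + 7.1792e+5*I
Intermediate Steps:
U(Q, c) = c + 32*Q*c (U(Q, c) = 32*Q*c + c = c + 32*Q*c)
n(g) = √2*√g (n(g) = √(2*g) = √2*√g)
u = (14 + 2*I)² (u = (14 + √2*√(-2))² = (14 + √2*(I*√2))² = (14 + 2*I)² ≈ 192.0 + 56.0*I)
-704 + u*U(20, 20) = -704 + (192 + 56*I)*(20*(1 + 32*20)) = -704 + (192 + 56*I)*(20*(1 + 640)) = -704 + (192 + 56*I)*(20*641) = -704 + (192 + 56*I)*12820 = -704 + (2461440 + 717920*I) = 2460736 + 717920*I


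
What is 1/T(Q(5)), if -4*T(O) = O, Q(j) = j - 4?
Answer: -4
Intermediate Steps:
Q(j) = -4 + j
T(O) = -O/4
1/T(Q(5)) = 1/(-(-4 + 5)/4) = 1/(-¼*1) = 1/(-¼) = -4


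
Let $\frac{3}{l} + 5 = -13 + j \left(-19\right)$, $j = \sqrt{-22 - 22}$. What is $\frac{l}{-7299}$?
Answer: $\frac{3}{6572344} - \frac{19 i \sqrt{11}}{19717032} \approx 4.5646 \cdot 10^{-7} - 3.196 \cdot 10^{-6} i$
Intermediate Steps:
$j = 2 i \sqrt{11}$ ($j = \sqrt{-44} = 2 i \sqrt{11} \approx 6.6332 i$)
$l = \frac{3}{-18 - 38 i \sqrt{11}}$ ($l = \frac{3}{-5 - \left(13 - 2 i \sqrt{11} \left(-19\right)\right)} = \frac{3}{-5 - \left(13 + 38 i \sqrt{11}\right)} = \frac{3}{-18 - 38 i \sqrt{11}} \approx -0.0033317 + 0.023328 i$)
$\frac{l}{-7299} = \frac{- \frac{27}{8104} + \frac{57 i \sqrt{11}}{8104}}{-7299} = \left(- \frac{27}{8104} + \frac{57 i \sqrt{11}}{8104}\right) \left(- \frac{1}{7299}\right) = \frac{3}{6572344} - \frac{19 i \sqrt{11}}{19717032}$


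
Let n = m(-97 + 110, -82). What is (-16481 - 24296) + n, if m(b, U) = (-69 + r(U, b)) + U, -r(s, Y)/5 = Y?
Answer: -40993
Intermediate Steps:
r(s, Y) = -5*Y
m(b, U) = -69 + U - 5*b (m(b, U) = (-69 - 5*b) + U = -69 + U - 5*b)
n = -216 (n = -69 - 82 - 5*(-97 + 110) = -69 - 82 - 5*13 = -69 - 82 - 65 = -216)
(-16481 - 24296) + n = (-16481 - 24296) - 216 = -40777 - 216 = -40993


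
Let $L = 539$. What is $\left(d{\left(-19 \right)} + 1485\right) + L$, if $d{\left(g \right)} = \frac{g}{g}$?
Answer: $2025$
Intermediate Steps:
$d{\left(g \right)} = 1$
$\left(d{\left(-19 \right)} + 1485\right) + L = \left(1 + 1485\right) + 539 = 1486 + 539 = 2025$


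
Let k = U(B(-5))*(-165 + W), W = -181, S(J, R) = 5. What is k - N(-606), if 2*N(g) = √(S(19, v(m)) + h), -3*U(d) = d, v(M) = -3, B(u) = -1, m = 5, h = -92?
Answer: -346/3 - I*√87/2 ≈ -115.33 - 4.6637*I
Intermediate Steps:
U(d) = -d/3
N(g) = I*√87/2 (N(g) = √(5 - 92)/2 = √(-87)/2 = (I*√87)/2 = I*√87/2)
k = -346/3 (k = (-⅓*(-1))*(-165 - 181) = (⅓)*(-346) = -346/3 ≈ -115.33)
k - N(-606) = -346/3 - I*√87/2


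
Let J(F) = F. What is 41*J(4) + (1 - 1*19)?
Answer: 146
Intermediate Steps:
41*J(4) + (1 - 1*19) = 41*4 + (1 - 1*19) = 164 + (1 - 19) = 164 - 18 = 146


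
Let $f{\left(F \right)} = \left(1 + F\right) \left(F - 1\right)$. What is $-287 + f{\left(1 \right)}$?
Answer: $-287$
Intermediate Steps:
$f{\left(F \right)} = \left(1 + F\right) \left(-1 + F\right)$
$-287 + f{\left(1 \right)} = -287 - \left(1 - 1^{2}\right) = -287 + \left(-1 + 1\right) = -287 + 0 = -287$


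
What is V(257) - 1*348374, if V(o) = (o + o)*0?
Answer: -348374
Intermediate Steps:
V(o) = 0 (V(o) = (2*o)*0 = 0)
V(257) - 1*348374 = 0 - 1*348374 = 0 - 348374 = -348374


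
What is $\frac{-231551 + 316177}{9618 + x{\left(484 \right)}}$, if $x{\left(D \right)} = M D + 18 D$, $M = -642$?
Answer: $- \frac{42313}{146199} \approx -0.28942$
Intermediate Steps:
$x{\left(D \right)} = - 624 D$ ($x{\left(D \right)} = - 642 D + 18 D = - 624 D$)
$\frac{-231551 + 316177}{9618 + x{\left(484 \right)}} = \frac{-231551 + 316177}{9618 - 302016} = \frac{84626}{9618 - 302016} = \frac{84626}{-292398} = 84626 \left(- \frac{1}{292398}\right) = - \frac{42313}{146199}$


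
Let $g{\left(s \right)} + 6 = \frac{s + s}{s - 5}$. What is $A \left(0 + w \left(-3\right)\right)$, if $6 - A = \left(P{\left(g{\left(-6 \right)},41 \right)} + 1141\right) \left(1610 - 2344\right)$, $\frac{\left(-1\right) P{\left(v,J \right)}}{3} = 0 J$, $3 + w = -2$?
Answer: $12562500$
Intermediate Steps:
$w = -5$ ($w = -3 - 2 = -5$)
$g{\left(s \right)} = -6 + \frac{2 s}{-5 + s}$ ($g{\left(s \right)} = -6 + \frac{s + s}{s - 5} = -6 + \frac{2 s}{-5 + s}$)
$P{\left(v,J \right)} = 0$ ($P{\left(v,J \right)} = - 3 \cdot 0 J = \left(-3\right) 0 = 0$)
$A = 837500$ ($A = 6 - \left(0 + 1141\right) \left(1610 - 2344\right) = 6 - 1141 \left(-734\right) = 6 - -837494 = 6 + 837494 = 837500$)
$A \left(0 + w \left(-3\right)\right) = 837500 \left(0 - -15\right) = 837500 \left(0 + 15\right) = 837500 \cdot 15 = 12562500$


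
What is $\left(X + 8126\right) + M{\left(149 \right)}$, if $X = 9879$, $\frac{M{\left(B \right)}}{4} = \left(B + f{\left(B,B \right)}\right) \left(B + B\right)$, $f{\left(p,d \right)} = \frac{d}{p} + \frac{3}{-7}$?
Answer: $\frac{1374059}{7} \approx 1.9629 \cdot 10^{5}$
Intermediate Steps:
$f{\left(p,d \right)} = - \frac{3}{7} + \frac{d}{p}$ ($f{\left(p,d \right)} = \frac{d}{p} + 3 \left(- \frac{1}{7}\right) = \frac{d}{p} - \frac{3}{7} = - \frac{3}{7} + \frac{d}{p}$)
$M{\left(B \right)} = 8 B \left(\frac{4}{7} + B\right)$ ($M{\left(B \right)} = 4 \left(B - \left(\frac{3}{7} - \frac{B}{B}\right)\right) \left(B + B\right) = 4 \left(B + \left(- \frac{3}{7} + 1\right)\right) 2 B = 4 \left(B + \frac{4}{7}\right) 2 B = 4 \left(\frac{4}{7} + B\right) 2 B = 4 \cdot 2 B \left(\frac{4}{7} + B\right) = 8 B \left(\frac{4}{7} + B\right)$)
$\left(X + 8126\right) + M{\left(149 \right)} = \left(9879 + 8126\right) + \frac{8}{7} \cdot 149 \left(4 + 7 \cdot 149\right) = 18005 + \frac{8}{7} \cdot 149 \left(4 + 1043\right) = 18005 + \frac{8}{7} \cdot 149 \cdot 1047 = 18005 + \frac{1248024}{7} = \frac{1374059}{7}$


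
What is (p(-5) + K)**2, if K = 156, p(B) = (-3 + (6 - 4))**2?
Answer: 24649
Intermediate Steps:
p(B) = 1 (p(B) = (-3 + 2)**2 = (-1)**2 = 1)
(p(-5) + K)**2 = (1 + 156)**2 = 157**2 = 24649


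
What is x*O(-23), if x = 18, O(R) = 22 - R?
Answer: 810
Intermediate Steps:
x*O(-23) = 18*(22 - 1*(-23)) = 18*(22 + 23) = 18*45 = 810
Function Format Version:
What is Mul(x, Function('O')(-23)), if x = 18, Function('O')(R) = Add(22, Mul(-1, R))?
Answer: 810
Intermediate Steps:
Mul(x, Function('O')(-23)) = Mul(18, Add(22, Mul(-1, -23))) = Mul(18, Add(22, 23)) = Mul(18, 45) = 810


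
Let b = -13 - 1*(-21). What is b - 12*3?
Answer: -28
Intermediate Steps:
b = 8 (b = -13 + 21 = 8)
b - 12*3 = 8 - 12*3 = 8 - 36 = -28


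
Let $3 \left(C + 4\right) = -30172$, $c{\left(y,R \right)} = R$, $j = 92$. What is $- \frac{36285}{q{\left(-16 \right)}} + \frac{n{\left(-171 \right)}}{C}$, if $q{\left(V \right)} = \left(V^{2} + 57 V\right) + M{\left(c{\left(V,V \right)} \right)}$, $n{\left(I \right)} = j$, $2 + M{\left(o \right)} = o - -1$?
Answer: $\frac{273760173}{5078458} \approx 53.906$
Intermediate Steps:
$C = - \frac{30184}{3}$ ($C = -4 + \frac{1}{3} \left(-30172\right) = -4 - \frac{30172}{3} = - \frac{30184}{3} \approx -10061.0$)
$M{\left(o \right)} = -1 + o$ ($M{\left(o \right)} = -2 + \left(o - -1\right) = -2 + \left(o + 1\right) = -2 + \left(1 + o\right) = -1 + o$)
$n{\left(I \right)} = 92$
$q{\left(V \right)} = -1 + V^{2} + 58 V$ ($q{\left(V \right)} = \left(V^{2} + 57 V\right) + \left(-1 + V\right) = -1 + V^{2} + 58 V$)
$- \frac{36285}{q{\left(-16 \right)}} + \frac{n{\left(-171 \right)}}{C} = - \frac{36285}{-1 + \left(-16\right)^{2} + 58 \left(-16\right)} + \frac{92}{- \frac{30184}{3}} = - \frac{36285}{-1 + 256 - 928} + 92 \left(- \frac{3}{30184}\right) = - \frac{36285}{-673} - \frac{69}{7546} = \left(-36285\right) \left(- \frac{1}{673}\right) - \frac{69}{7546} = \frac{36285}{673} - \frac{69}{7546} = \frac{273760173}{5078458}$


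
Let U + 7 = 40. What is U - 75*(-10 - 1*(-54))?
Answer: -3267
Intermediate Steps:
U = 33 (U = -7 + 40 = 33)
U - 75*(-10 - 1*(-54)) = 33 - 75*(-10 - 1*(-54)) = 33 - 75*(-10 + 54) = 33 - 75*44 = 33 - 3300 = -3267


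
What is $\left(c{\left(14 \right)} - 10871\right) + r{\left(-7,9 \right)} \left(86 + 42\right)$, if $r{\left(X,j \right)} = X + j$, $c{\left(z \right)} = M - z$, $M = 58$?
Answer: $-10571$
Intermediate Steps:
$c{\left(z \right)} = 58 - z$
$\left(c{\left(14 \right)} - 10871\right) + r{\left(-7,9 \right)} \left(86 + 42\right) = \left(\left(58 - 14\right) - 10871\right) + \left(-7 + 9\right) \left(86 + 42\right) = \left(\left(58 - 14\right) - 10871\right) + 2 \cdot 128 = \left(44 - 10871\right) + 256 = -10827 + 256 = -10571$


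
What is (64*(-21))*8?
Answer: -10752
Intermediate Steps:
(64*(-21))*8 = -1344*8 = -10752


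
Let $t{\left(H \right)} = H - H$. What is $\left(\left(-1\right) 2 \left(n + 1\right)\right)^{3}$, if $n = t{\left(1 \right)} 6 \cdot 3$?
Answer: $-8$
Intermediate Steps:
$t{\left(H \right)} = 0$
$n = 0$ ($n = 0 \cdot 6 \cdot 3 = 0 \cdot 3 = 0$)
$\left(\left(-1\right) 2 \left(n + 1\right)\right)^{3} = \left(\left(-1\right) 2 \left(0 + 1\right)\right)^{3} = \left(\left(-2\right) 1\right)^{3} = \left(-2\right)^{3} = -8$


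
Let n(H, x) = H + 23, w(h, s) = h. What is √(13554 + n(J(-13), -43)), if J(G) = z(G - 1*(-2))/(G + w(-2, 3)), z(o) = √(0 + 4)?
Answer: √3054795/15 ≈ 116.52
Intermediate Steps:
z(o) = 2 (z(o) = √4 = 2)
J(G) = 2/(-2 + G) (J(G) = 2/(G - 2) = 2/(-2 + G))
n(H, x) = 23 + H
√(13554 + n(J(-13), -43)) = √(13554 + (23 + 2/(-2 - 13))) = √(13554 + (23 + 2/(-15))) = √(13554 + (23 + 2*(-1/15))) = √(13554 + (23 - 2/15)) = √(13554 + 343/15) = √(203653/15) = √3054795/15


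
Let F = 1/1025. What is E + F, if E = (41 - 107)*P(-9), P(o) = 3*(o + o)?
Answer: 3653101/1025 ≈ 3564.0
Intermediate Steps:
P(o) = 6*o (P(o) = 3*(2*o) = 6*o)
E = 3564 (E = (41 - 107)*(6*(-9)) = -66*(-54) = 3564)
F = 1/1025 ≈ 0.00097561
E + F = 3564 + 1/1025 = 3653101/1025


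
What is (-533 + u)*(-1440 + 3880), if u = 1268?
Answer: 1793400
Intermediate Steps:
(-533 + u)*(-1440 + 3880) = (-533 + 1268)*(-1440 + 3880) = 735*2440 = 1793400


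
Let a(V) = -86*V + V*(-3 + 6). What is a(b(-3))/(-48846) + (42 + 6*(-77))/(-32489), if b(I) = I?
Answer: 4141853/528985898 ≈ 0.0078298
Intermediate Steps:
a(V) = -83*V (a(V) = -86*V + V*3 = -86*V + 3*V = -83*V)
a(b(-3))/(-48846) + (42 + 6*(-77))/(-32489) = -83*(-3)/(-48846) + (42 + 6*(-77))/(-32489) = 249*(-1/48846) + (42 - 462)*(-1/32489) = -83/16282 - 420*(-1/32489) = -83/16282 + 420/32489 = 4141853/528985898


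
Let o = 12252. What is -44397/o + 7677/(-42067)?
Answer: -653902401/171801628 ≈ -3.8061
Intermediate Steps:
-44397/o + 7677/(-42067) = -44397/12252 + 7677/(-42067) = -44397*1/12252 + 7677*(-1/42067) = -14799/4084 - 7677/42067 = -653902401/171801628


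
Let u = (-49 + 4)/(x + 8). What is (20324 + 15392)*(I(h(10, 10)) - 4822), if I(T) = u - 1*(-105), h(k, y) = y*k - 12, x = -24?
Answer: -673487683/4 ≈ -1.6837e+8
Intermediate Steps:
u = 45/16 (u = (-49 + 4)/(-24 + 8) = -45/(-16) = -45*(-1/16) = 45/16 ≈ 2.8125)
h(k, y) = -12 + k*y (h(k, y) = k*y - 12 = -12 + k*y)
I(T) = 1725/16 (I(T) = 45/16 - 1*(-105) = 45/16 + 105 = 1725/16)
(20324 + 15392)*(I(h(10, 10)) - 4822) = (20324 + 15392)*(1725/16 - 4822) = 35716*(-75427/16) = -673487683/4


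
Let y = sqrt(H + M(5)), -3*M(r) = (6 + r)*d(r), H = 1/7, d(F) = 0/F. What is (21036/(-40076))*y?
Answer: -5259*sqrt(7)/70133 ≈ -0.19839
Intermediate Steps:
d(F) = 0
H = 1/7 ≈ 0.14286
M(r) = 0 (M(r) = -(6 + r)*0/3 = -1/3*0 = 0)
y = sqrt(7)/7 (y = sqrt(1/7 + 0) = sqrt(1/7) = sqrt(7)/7 ≈ 0.37796)
(21036/(-40076))*y = (21036/(-40076))*(sqrt(7)/7) = (21036*(-1/40076))*(sqrt(7)/7) = -5259*sqrt(7)/70133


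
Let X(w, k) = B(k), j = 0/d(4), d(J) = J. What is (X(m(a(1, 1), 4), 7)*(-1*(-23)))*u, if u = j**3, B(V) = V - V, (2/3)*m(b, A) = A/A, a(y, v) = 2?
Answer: 0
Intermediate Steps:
j = 0 (j = 0/4 = 0*(1/4) = 0)
m(b, A) = 3/2 (m(b, A) = 3*(A/A)/2 = (3/2)*1 = 3/2)
B(V) = 0
X(w, k) = 0
u = 0 (u = 0**3 = 0)
(X(m(a(1, 1), 4), 7)*(-1*(-23)))*u = (0*(-1*(-23)))*0 = (0*23)*0 = 0*0 = 0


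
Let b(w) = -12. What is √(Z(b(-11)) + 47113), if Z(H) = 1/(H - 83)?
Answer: √425194730/95 ≈ 217.06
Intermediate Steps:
Z(H) = 1/(-83 + H)
√(Z(b(-11)) + 47113) = √(1/(-83 - 12) + 47113) = √(1/(-95) + 47113) = √(-1/95 + 47113) = √(4475734/95) = √425194730/95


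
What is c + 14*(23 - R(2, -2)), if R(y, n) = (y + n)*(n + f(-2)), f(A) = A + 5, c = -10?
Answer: 312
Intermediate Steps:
f(A) = 5 + A
R(y, n) = (3 + n)*(n + y) (R(y, n) = (y + n)*(n + (5 - 2)) = (n + y)*(n + 3) = (n + y)*(3 + n) = (3 + n)*(n + y))
c + 14*(23 - R(2, -2)) = -10 + 14*(23 - ((-2)² + 3*(-2) + 3*2 - 2*2)) = -10 + 14*(23 - (4 - 6 + 6 - 4)) = -10 + 14*(23 - 1*0) = -10 + 14*(23 + 0) = -10 + 14*23 = -10 + 322 = 312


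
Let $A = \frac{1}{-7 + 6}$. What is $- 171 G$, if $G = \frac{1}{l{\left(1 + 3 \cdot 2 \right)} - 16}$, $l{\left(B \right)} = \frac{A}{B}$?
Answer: $\frac{1197}{113} \approx 10.593$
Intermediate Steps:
$A = -1$ ($A = \frac{1}{-1} = -1$)
$l{\left(B \right)} = - \frac{1}{B}$
$G = - \frac{7}{113}$ ($G = \frac{1}{- \frac{1}{1 + 3 \cdot 2} - 16} = \frac{1}{- \frac{1}{1 + 6} - 16} = \frac{1}{- \frac{1}{7} - 16} = \frac{1}{- \frac{113}{7}} = - \frac{7}{113} \approx -0.061947$)
$- 171 G = \left(-171\right) \left(- \frac{7}{113}\right) = \frac{1197}{113}$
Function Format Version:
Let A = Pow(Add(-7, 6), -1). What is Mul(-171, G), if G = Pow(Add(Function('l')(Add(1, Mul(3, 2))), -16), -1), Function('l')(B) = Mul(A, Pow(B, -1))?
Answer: Rational(1197, 113) ≈ 10.593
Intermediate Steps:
A = -1 (A = Pow(-1, -1) = -1)
Function('l')(B) = Mul(-1, Pow(B, -1))
G = Rational(-7, 113) (G = Pow(Add(Mul(-1, Pow(Add(1, Mul(3, 2)), -1)), -16), -1) = Pow(Add(Mul(-1, Pow(Add(1, 6), -1)), -16), -1) = Pow(Add(Mul(-1, Pow(7, -1)), -16), -1) = Pow(Add(Mul(-1, Rational(1, 7)), -16), -1) = Pow(Add(Rational(-1, 7), -16), -1) = Pow(Rational(-113, 7), -1) = Rational(-7, 113) ≈ -0.061947)
Mul(-171, G) = Mul(-171, Rational(-7, 113)) = Rational(1197, 113)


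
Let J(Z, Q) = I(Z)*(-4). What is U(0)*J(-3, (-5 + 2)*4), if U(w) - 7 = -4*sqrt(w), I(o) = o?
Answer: 84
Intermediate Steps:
U(w) = 7 - 4*sqrt(w)
J(Z, Q) = -4*Z (J(Z, Q) = Z*(-4) = -4*Z)
U(0)*J(-3, (-5 + 2)*4) = (7 - 4*sqrt(0))*(-4*(-3)) = (7 - 4*0)*12 = (7 + 0)*12 = 7*12 = 84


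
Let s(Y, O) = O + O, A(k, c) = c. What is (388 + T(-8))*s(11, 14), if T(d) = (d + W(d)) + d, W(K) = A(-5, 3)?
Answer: 10500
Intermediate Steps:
W(K) = 3
s(Y, O) = 2*O
T(d) = 3 + 2*d (T(d) = (d + 3) + d = (3 + d) + d = 3 + 2*d)
(388 + T(-8))*s(11, 14) = (388 + (3 + 2*(-8)))*(2*14) = (388 + (3 - 16))*28 = (388 - 13)*28 = 375*28 = 10500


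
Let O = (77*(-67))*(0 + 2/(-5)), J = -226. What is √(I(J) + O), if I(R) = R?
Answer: 2*√11485/5 ≈ 42.867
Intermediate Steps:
O = 10318/5 (O = -5159*(0 + 2*(-⅕)) = -5159*(0 - ⅖) = -5159*(-⅖) = 10318/5 ≈ 2063.6)
√(I(J) + O) = √(-226 + 10318/5) = √(9188/5) = 2*√11485/5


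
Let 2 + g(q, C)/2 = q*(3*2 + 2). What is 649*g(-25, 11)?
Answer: -262196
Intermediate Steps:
g(q, C) = -4 + 16*q (g(q, C) = -4 + 2*(q*(3*2 + 2)) = -4 + 2*(q*(6 + 2)) = -4 + 2*(q*8) = -4 + 2*(8*q) = -4 + 16*q)
649*g(-25, 11) = 649*(-4 + 16*(-25)) = 649*(-4 - 400) = 649*(-404) = -262196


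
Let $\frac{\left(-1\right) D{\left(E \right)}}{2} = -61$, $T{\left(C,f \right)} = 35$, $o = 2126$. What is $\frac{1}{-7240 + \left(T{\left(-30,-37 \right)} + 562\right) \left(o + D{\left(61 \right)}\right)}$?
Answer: $\frac{1}{1334816} \approx 7.4917 \cdot 10^{-7}$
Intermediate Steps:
$D{\left(E \right)} = 122$ ($D{\left(E \right)} = \left(-2\right) \left(-61\right) = 122$)
$\frac{1}{-7240 + \left(T{\left(-30,-37 \right)} + 562\right) \left(o + D{\left(61 \right)}\right)} = \frac{1}{-7240 + \left(35 + 562\right) \left(2126 + 122\right)} = \frac{1}{-7240 + 597 \cdot 2248} = \frac{1}{-7240 + 1342056} = \frac{1}{1334816}$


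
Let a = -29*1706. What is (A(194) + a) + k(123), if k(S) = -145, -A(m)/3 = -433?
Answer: -48320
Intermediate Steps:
A(m) = 1299 (A(m) = -3*(-433) = 1299)
a = -49474
(A(194) + a) + k(123) = (1299 - 49474) - 145 = -48175 - 145 = -48320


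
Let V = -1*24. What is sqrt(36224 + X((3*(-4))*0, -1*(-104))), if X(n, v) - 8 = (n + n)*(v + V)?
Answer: 2*sqrt(9058) ≈ 190.35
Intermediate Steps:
V = -24
X(n, v) = 8 + 2*n*(-24 + v) (X(n, v) = 8 + (n + n)*(v - 24) = 8 + (2*n)*(-24 + v) = 8 + 2*n*(-24 + v))
sqrt(36224 + X((3*(-4))*0, -1*(-104))) = sqrt(36224 + (8 - 48*3*(-4)*0 + 2*((3*(-4))*0)*(-1*(-104)))) = sqrt(36224 + (8 - (-576)*0 + 2*(-12*0)*104)) = sqrt(36224 + (8 - 48*0 + 2*0*104)) = sqrt(36224 + (8 + 0 + 0)) = sqrt(36224 + 8) = sqrt(36232) = 2*sqrt(9058)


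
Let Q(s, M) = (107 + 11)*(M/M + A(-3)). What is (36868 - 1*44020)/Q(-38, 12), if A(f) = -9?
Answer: 447/59 ≈ 7.5763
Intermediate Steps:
Q(s, M) = -944 (Q(s, M) = (107 + 11)*(M/M - 9) = 118*(1 - 9) = 118*(-8) = -944)
(36868 - 1*44020)/Q(-38, 12) = (36868 - 1*44020)/(-944) = (36868 - 44020)*(-1/944) = -7152*(-1/944) = 447/59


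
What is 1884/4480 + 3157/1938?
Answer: 2224319/1085280 ≈ 2.0495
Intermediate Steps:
1884/4480 + 3157/1938 = 1884*(1/4480) + 3157*(1/1938) = 471/1120 + 3157/1938 = 2224319/1085280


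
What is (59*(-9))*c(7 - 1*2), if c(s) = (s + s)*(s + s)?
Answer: -53100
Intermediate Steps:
c(s) = 4*s² (c(s) = (2*s)*(2*s) = 4*s²)
(59*(-9))*c(7 - 1*2) = (59*(-9))*(4*(7 - 1*2)²) = -2124*(7 - 2)² = -2124*5² = -2124*25 = -531*100 = -53100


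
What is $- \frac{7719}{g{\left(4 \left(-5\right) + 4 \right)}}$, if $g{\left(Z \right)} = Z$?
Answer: $\frac{7719}{16} \approx 482.44$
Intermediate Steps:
$- \frac{7719}{g{\left(4 \left(-5\right) + 4 \right)}} = - \frac{7719}{4 \left(-5\right) + 4} = - \frac{7719}{-20 + 4} = - \frac{7719}{-16} = \left(-7719\right) \left(- \frac{1}{16}\right) = \frac{7719}{16}$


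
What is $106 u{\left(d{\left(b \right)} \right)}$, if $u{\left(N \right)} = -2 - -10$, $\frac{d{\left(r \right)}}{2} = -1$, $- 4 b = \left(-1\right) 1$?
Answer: $848$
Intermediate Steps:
$b = \frac{1}{4}$ ($b = - \frac{\left(-1\right) 1}{4} = \left(- \frac{1}{4}\right) \left(-1\right) = \frac{1}{4} \approx 0.25$)
$d{\left(r \right)} = -2$ ($d{\left(r \right)} = 2 \left(-1\right) = -2$)
$u{\left(N \right)} = 8$ ($u{\left(N \right)} = -2 + 10 = 8$)
$106 u{\left(d{\left(b \right)} \right)} = 106 \cdot 8 = 848$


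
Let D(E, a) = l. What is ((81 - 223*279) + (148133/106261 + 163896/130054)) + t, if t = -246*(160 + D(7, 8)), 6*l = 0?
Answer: -701302175913293/6909834047 ≈ -1.0149e+5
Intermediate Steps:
l = 0 (l = (⅙)*0 = 0)
D(E, a) = 0
t = -39360 (t = -246*(160 + 0) = -246*160 = -39360)
((81 - 223*279) + (148133/106261 + 163896/130054)) + t = ((81 - 223*279) + (148133/106261 + 163896/130054)) - 39360 = ((81 - 62217) + (148133*(1/106261) + 163896*(1/130054))) - 39360 = (-62136 + (148133/106261 + 81948/65027)) - 39360 = (-62136 + 18340521019/6909834047) - 39360 = -429331107823373/6909834047 - 39360 = -701302175913293/6909834047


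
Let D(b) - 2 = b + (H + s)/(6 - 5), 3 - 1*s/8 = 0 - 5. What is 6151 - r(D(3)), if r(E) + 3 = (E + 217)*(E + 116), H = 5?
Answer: -49136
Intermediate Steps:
s = 64 (s = 24 - 8*(0 - 5) = 24 - 8*(-5) = 24 + 40 = 64)
D(b) = 71 + b (D(b) = 2 + (b + (5 + 64)/(6 - 5)) = 2 + (b + 69/1) = 2 + (b + 69*1) = 2 + (b + 69) = 2 + (69 + b) = 71 + b)
r(E) = -3 + (116 + E)*(217 + E) (r(E) = -3 + (E + 217)*(E + 116) = -3 + (217 + E)*(116 + E) = -3 + (116 + E)*(217 + E))
6151 - r(D(3)) = 6151 - (25169 + (71 + 3)² + 333*(71 + 3)) = 6151 - (25169 + 74² + 333*74) = 6151 - (25169 + 5476 + 24642) = 6151 - 1*55287 = 6151 - 55287 = -49136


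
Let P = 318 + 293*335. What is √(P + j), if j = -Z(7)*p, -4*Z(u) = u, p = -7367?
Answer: √342323/2 ≈ 292.54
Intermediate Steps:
Z(u) = -u/4
j = -51569/4 (j = -(-¼*7)*(-7367) = -(-7)*(-7367)/4 = -1*51569/4 = -51569/4 ≈ -12892.)
P = 98473 (P = 318 + 98155 = 98473)
√(P + j) = √(98473 - 51569/4) = √(342323/4) = √342323/2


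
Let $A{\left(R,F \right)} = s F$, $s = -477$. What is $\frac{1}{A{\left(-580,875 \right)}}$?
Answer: $- \frac{1}{417375} \approx -2.3959 \cdot 10^{-6}$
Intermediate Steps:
$A{\left(R,F \right)} = - 477 F$
$\frac{1}{A{\left(-580,875 \right)}} = \frac{1}{\left(-477\right) 875} = \frac{1}{-417375} = - \frac{1}{417375}$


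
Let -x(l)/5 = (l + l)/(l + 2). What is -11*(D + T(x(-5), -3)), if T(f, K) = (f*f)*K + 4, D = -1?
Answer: 27401/3 ≈ 9133.7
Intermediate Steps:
x(l) = -10*l/(2 + l) (x(l) = -5*(l + l)/(l + 2) = -5*2*l/(2 + l) = -10*l/(2 + l))
T(f, K) = 4 + K*f² (T(f, K) = f²*K + 4 = K*f² + 4 = 4 + K*f²)
-11*(D + T(x(-5), -3)) = -11*(-1 + (4 - 3*2500/(2 - 5)²)) = -11*(-1 + (4 - 3*(-10*(-5)/(-3))²)) = -11*(-1 + (4 - 3*(-10*(-5)*(-⅓))²)) = -11*(-1 + (4 - 3*(-50/3)²)) = -11*(-1 + (4 - 3*2500/9)) = -11*(-1 + (4 - 2500/3)) = -11*(-1 - 2488/3) = -11*(-2491/3) = 27401/3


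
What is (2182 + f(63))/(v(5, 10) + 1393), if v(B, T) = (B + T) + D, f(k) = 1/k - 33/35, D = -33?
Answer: 62458/39375 ≈ 1.5862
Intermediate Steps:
f(k) = -33/35 + 1/k (f(k) = 1/k - 33*1/35 = 1/k - 33/35 = -33/35 + 1/k)
v(B, T) = -33 + B + T (v(B, T) = (B + T) - 33 = -33 + B + T)
(2182 + f(63))/(v(5, 10) + 1393) = (2182 + (-33/35 + 1/63))/((-33 + 5 + 10) + 1393) = (2182 + (-33/35 + 1/63))/(-18 + 1393) = (2182 - 292/315)/1375 = (687038/315)*(1/1375) = 62458/39375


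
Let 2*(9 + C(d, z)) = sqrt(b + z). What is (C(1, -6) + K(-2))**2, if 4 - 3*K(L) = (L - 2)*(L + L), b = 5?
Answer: (26 - I)**2/4 ≈ 168.75 - 13.0*I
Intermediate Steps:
C(d, z) = -9 + sqrt(5 + z)/2
K(L) = 4/3 - 2*L*(-2 + L)/3 (K(L) = 4/3 - (L - 2)*(L + L)/3 = 4/3 - (-2 + L)*2*L/3 = 4/3 - 2*L*(-2 + L)/3)
(C(1, -6) + K(-2))**2 = ((-9 + sqrt(5 - 6)/2) + (4/3 - 2/3*(-2)**2 + (4/3)*(-2)))**2 = ((-9 + sqrt(-1)/2) + (4/3 - 2/3*4 - 8/3))**2 = ((-9 + I/2) + (4/3 - 8/3 - 8/3))**2 = ((-9 + I/2) - 4)**2 = (-13 + I/2)**2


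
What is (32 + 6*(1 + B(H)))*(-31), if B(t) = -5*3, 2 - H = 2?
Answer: 1612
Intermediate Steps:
H = 0 (H = 2 - 1*2 = 2 - 2 = 0)
B(t) = -15
(32 + 6*(1 + B(H)))*(-31) = (32 + 6*(1 - 15))*(-31) = (32 + 6*(-14))*(-31) = (32 - 84)*(-31) = -52*(-31) = 1612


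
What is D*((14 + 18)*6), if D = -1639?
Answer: -314688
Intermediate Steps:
D*((14 + 18)*6) = -1639*(14 + 18)*6 = -52448*6 = -1639*192 = -314688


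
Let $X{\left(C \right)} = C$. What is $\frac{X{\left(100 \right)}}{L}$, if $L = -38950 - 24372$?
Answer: $- \frac{50}{31661} \approx -0.0015792$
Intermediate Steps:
$L = -63322$ ($L = -38950 - 24372 = -63322$)
$\frac{X{\left(100 \right)}}{L} = \frac{100}{-63322} = 100 \left(- \frac{1}{63322}\right) = - \frac{50}{31661}$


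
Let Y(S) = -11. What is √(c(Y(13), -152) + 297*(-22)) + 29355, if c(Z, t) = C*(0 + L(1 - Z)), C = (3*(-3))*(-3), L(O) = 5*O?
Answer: 29355 + 3*I*√546 ≈ 29355.0 + 70.1*I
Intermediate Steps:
C = 27 (C = -9*(-3) = 27)
c(Z, t) = 135 - 135*Z (c(Z, t) = 27*(0 + 5*(1 - Z)) = 27*(0 + (5 - 5*Z)) = 27*(5 - 5*Z) = 135 - 135*Z)
√(c(Y(13), -152) + 297*(-22)) + 29355 = √((135 - 135*(-11)) + 297*(-22)) + 29355 = √((135 + 1485) - 6534) + 29355 = √(1620 - 6534) + 29355 = √(-4914) + 29355 = 3*I*√546 + 29355 = 29355 + 3*I*√546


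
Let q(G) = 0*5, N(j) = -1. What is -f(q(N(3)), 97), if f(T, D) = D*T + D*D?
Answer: -9409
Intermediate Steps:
q(G) = 0
f(T, D) = D**2 + D*T (f(T, D) = D*T + D**2 = D**2 + D*T)
-f(q(N(3)), 97) = -97*(97 + 0) = -97*97 = -1*9409 = -9409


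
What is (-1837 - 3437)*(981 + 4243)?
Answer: -27551376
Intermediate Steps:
(-1837 - 3437)*(981 + 4243) = -5274*5224 = -27551376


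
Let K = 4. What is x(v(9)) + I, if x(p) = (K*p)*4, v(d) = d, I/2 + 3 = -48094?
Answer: -96050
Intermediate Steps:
I = -96194 (I = -6 + 2*(-48094) = -6 - 96188 = -96194)
x(p) = 16*p (x(p) = (4*p)*4 = 16*p)
x(v(9)) + I = 16*9 - 96194 = 144 - 96194 = -96050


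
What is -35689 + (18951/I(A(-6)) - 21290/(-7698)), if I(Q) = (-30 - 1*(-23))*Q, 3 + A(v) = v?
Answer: -953389501/26943 ≈ -35385.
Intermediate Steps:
A(v) = -3 + v
I(Q) = -7*Q (I(Q) = (-30 + 23)*Q = -7*Q)
-35689 + (18951/I(A(-6)) - 21290/(-7698)) = -35689 + (18951/((-7*(-3 - 6))) - 21290/(-7698)) = -35689 + (18951/((-7*(-9))) - 21290*(-1/7698)) = -35689 + (18951/63 + 10645/3849) = -35689 + (18951*(1/63) + 10645/3849) = -35689 + (6317/21 + 10645/3849) = -35689 + 8179226/26943 = -953389501/26943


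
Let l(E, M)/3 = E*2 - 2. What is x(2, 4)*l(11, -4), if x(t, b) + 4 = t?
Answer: -120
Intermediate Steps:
l(E, M) = -6 + 6*E (l(E, M) = 3*(E*2 - 2) = 3*(2*E - 2) = 3*(-2 + 2*E) = -6 + 6*E)
x(t, b) = -4 + t
x(2, 4)*l(11, -4) = (-4 + 2)*(-6 + 6*11) = -2*(-6 + 66) = -2*60 = -120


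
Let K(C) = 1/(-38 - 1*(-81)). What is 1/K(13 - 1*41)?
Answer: 43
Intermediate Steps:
K(C) = 1/43 (K(C) = 1/(-38 + 81) = 1/43)
1/K(13 - 1*41) = 1/(1/43) = 43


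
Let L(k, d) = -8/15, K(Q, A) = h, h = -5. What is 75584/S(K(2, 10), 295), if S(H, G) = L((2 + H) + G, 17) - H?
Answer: 1133760/67 ≈ 16922.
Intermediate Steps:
K(Q, A) = -5
L(k, d) = -8/15 (L(k, d) = -8*1/15 = -8/15)
S(H, G) = -8/15 - H
75584/S(K(2, 10), 295) = 75584/(-8/15 - 1*(-5)) = 75584/(-8/15 + 5) = 75584/(67/15) = 75584*(15/67) = 1133760/67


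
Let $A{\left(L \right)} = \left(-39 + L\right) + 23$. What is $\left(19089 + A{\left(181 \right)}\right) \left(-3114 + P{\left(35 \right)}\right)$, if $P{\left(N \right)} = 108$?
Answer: $-57877524$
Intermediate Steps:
$A{\left(L \right)} = -16 + L$
$\left(19089 + A{\left(181 \right)}\right) \left(-3114 + P{\left(35 \right)}\right) = \left(19089 + \left(-16 + 181\right)\right) \left(-3114 + 108\right) = \left(19089 + 165\right) \left(-3006\right) = 19254 \left(-3006\right) = -57877524$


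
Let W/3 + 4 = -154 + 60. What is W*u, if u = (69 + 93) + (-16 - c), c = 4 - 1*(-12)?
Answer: -38220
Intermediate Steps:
c = 16 (c = 4 + 12 = 16)
W = -294 (W = -12 + 3*(-154 + 60) = -12 + 3*(-94) = -12 - 282 = -294)
u = 130 (u = (69 + 93) + (-16 - 1*16) = 162 + (-16 - 16) = 162 - 32 = 130)
W*u = -294*130 = -38220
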